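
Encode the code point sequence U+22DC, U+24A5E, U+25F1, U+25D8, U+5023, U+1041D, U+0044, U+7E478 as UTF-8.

U+22DC: 3-byte form → E2 8B 9C.
U+24A5E: 4-byte form → F0 A4 A9 9E.
U+25F1: 3-byte form → E2 97 B1.
U+25D8: 3-byte form → E2 97 98.
U+5023: 3-byte form → E5 80 A3.
U+1041D: 4-byte form → F0 90 90 9D.
U+0044: 1-byte form → 44.
U+7E478: 4-byte form → F1 BE 91 B8.
Concatenated (25 bytes): E2 8B 9C F0 A4 A9 9E E2 97 B1 E2 97 98 E5 80 A3 F0 90 90 9D 44 F1 BE 91 B8.

E2 8B 9C F0 A4 A9 9E E2 97 B1 E2 97 98 E5 80 A3 F0 90 90 9D 44 F1 BE 91 B8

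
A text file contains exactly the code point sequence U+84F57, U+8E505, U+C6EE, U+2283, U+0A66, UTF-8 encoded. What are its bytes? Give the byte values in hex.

F2 84 BD 97 F2 8E 94 85 EC 9B AE E2 8A 83 E0 A9 A6

U+84F57: 4-byte form → F2 84 BD 97.
U+8E505: 4-byte form → F2 8E 94 85.
U+C6EE: 3-byte form → EC 9B AE.
U+2283: 3-byte form → E2 8A 83.
U+0A66: 3-byte form → E0 A9 A6.
Concatenated (17 bytes): F2 84 BD 97 F2 8E 94 85 EC 9B AE E2 8A 83 E0 A9 A6.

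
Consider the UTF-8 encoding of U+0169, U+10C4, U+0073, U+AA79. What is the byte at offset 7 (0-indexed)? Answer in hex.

U+0169 → 2-byte form C5 A9 at offsets 0–1.
U+10C4 → 3-byte form E1 83 84 at offsets 2–4.
U+0073 → 1-byte form 73 at offsets 5–5.
U+AA79 → 3-byte form EA A9 B9 at offsets 6–8.
Offset 7 falls in char 4's range; it's byte 2 of EA A9 B9 = 0xA9.

0xA9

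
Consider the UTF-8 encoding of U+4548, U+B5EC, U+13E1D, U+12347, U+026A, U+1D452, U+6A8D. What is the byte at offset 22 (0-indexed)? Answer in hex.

0x8D

U+4548 → 3-byte form E4 95 88 at offsets 0–2.
U+B5EC → 3-byte form EB 97 AC at offsets 3–5.
U+13E1D → 4-byte form F0 93 B8 9D at offsets 6–9.
U+12347 → 4-byte form F0 92 8D 87 at offsets 10–13.
U+026A → 2-byte form C9 AA at offsets 14–15.
U+1D452 → 4-byte form F0 9D 91 92 at offsets 16–19.
U+6A8D → 3-byte form E6 AA 8D at offsets 20–22.
Offset 22 falls in char 7's range; it's byte 3 of E6 AA 8D = 0x8D.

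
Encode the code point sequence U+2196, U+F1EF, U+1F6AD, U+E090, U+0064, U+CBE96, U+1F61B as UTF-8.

U+2196: 3-byte form → E2 86 96.
U+F1EF: 3-byte form → EF 87 AF.
U+1F6AD: 4-byte form → F0 9F 9A AD.
U+E090: 3-byte form → EE 82 90.
U+0064: 1-byte form → 64.
U+CBE96: 4-byte form → F3 8B BA 96.
U+1F61B: 4-byte form → F0 9F 98 9B.
Concatenated (22 bytes): E2 86 96 EF 87 AF F0 9F 9A AD EE 82 90 64 F3 8B BA 96 F0 9F 98 9B.

E2 86 96 EF 87 AF F0 9F 9A AD EE 82 90 64 F3 8B BA 96 F0 9F 98 9B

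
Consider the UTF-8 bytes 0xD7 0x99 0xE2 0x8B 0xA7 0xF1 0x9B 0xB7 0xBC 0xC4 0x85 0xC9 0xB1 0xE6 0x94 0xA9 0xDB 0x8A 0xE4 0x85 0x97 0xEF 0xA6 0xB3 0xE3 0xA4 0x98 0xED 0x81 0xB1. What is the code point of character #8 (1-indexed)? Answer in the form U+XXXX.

Offset 0: leading byte 0xD7 = 11010111 → 2-byte char #1 = D7 99.
Offset 2: leading byte 0xE2 = 11100010 → 3-byte char #2 = E2 8B A7.
Offset 5: leading byte 0xF1 = 11110001 → 4-byte char #3 = F1 9B B7 BC.
Offset 9: leading byte 0xC4 = 11000100 → 2-byte char #4 = C4 85.
Offset 11: leading byte 0xC9 = 11001001 → 2-byte char #5 = C9 B1.
Offset 13: leading byte 0xE6 = 11100110 → 3-byte char #6 = E6 94 A9.
Offset 16: leading byte 0xDB = 11011011 → 2-byte char #7 = DB 8A.
Offset 18: leading byte 0xE4 = 11100100 → 3-byte char #8 = E4 85 97.
Leading byte 0xE4 = 11100100 matches 1110xxxx → 3-byte sequence.
Byte 1: 0xE4 = 11100100, payload 0100 (4 bits).
Byte 2: 0x85 = 10000101 (10xxxxxx ✓), payload 000101.
Byte 3: 0x97 = 10010111 (10xxxxxx ✓), payload 010111.
Concatenate: 0100000101010111 = 0x4157 (16 bits → U+4157).

U+4157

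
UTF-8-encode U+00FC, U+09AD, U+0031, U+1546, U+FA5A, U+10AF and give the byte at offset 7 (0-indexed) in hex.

0x95

U+00FC → 2-byte form C3 BC at offsets 0–1.
U+09AD → 3-byte form E0 A6 AD at offsets 2–4.
U+0031 → 1-byte form 31 at offsets 5–5.
U+1546 → 3-byte form E1 95 86 at offsets 6–8.
Offset 7 falls in char 4's range; it's byte 2 of E1 95 86 = 0x95.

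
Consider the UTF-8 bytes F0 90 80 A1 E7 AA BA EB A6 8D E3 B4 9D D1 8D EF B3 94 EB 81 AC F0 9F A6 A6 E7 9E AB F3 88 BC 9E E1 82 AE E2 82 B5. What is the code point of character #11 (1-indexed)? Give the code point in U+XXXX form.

U+10AE

Offset 0: leading byte 0xF0 = 11110000 → 4-byte char #1 = F0 90 80 A1.
Offset 4: leading byte 0xE7 = 11100111 → 3-byte char #2 = E7 AA BA.
Offset 7: leading byte 0xEB = 11101011 → 3-byte char #3 = EB A6 8D.
Offset 10: leading byte 0xE3 = 11100011 → 3-byte char #4 = E3 B4 9D.
Offset 13: leading byte 0xD1 = 11010001 → 2-byte char #5 = D1 8D.
Offset 15: leading byte 0xEF = 11101111 → 3-byte char #6 = EF B3 94.
Offset 18: leading byte 0xEB = 11101011 → 3-byte char #7 = EB 81 AC.
Offset 21: leading byte 0xF0 = 11110000 → 4-byte char #8 = F0 9F A6 A6.
Offset 25: leading byte 0xE7 = 11100111 → 3-byte char #9 = E7 9E AB.
Offset 28: leading byte 0xF3 = 11110011 → 4-byte char #10 = F3 88 BC 9E.
Offset 32: leading byte 0xE1 = 11100001 → 3-byte char #11 = E1 82 AE.
Leading byte 0xE1 = 11100001 matches 1110xxxx → 3-byte sequence.
Byte 1: 0xE1 = 11100001, payload 0001 (4 bits).
Byte 2: 0x82 = 10000010 (10xxxxxx ✓), payload 000010.
Byte 3: 0xAE = 10101110 (10xxxxxx ✓), payload 101110.
Concatenate: 0001000010101110 = 0x10AE (16 bits → U+10AE).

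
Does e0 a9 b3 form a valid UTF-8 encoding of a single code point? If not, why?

valid

Leading byte 0xE0 = 11100000 → 3-byte form.
Continuation bytes 0xA9=10101001, 0xB3=10110011 all match 10xxxxxx.
Decoded value 0xA73 is ≥ 0x800 (shortest form) and not a surrogate.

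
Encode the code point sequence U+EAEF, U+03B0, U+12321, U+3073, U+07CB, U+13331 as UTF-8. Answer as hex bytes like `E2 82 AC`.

U+EAEF: 3-byte form → EE AB AF.
U+03B0: 2-byte form → CE B0.
U+12321: 4-byte form → F0 92 8C A1.
U+3073: 3-byte form → E3 81 B3.
U+07CB: 2-byte form → DF 8B.
U+13331: 4-byte form → F0 93 8C B1.
Concatenated (18 bytes): EE AB AF CE B0 F0 92 8C A1 E3 81 B3 DF 8B F0 93 8C B1.

EE AB AF CE B0 F0 92 8C A1 E3 81 B3 DF 8B F0 93 8C B1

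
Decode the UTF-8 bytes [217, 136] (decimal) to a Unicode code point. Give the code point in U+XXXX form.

Leading byte 0xD9 = 11011001 matches 110xxxxx → 2-byte sequence.
Byte 1: 0xD9 = 11011001, payload 11001 (5 bits).
Byte 2: 0x88 = 10001000 (10xxxxxx ✓), payload 001000.
Concatenate: 11001001000 = 0x648 (11 bits → U+0648).

U+0648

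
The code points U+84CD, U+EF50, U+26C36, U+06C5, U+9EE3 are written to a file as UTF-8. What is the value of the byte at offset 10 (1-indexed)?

0xB6

1-indexed offset 10 is 0-indexed offset 9.
U+84CD → 3-byte form E8 93 8D at offsets 0–2.
U+EF50 → 3-byte form EE BD 90 at offsets 3–5.
U+26C36 → 4-byte form F0 A6 B0 B6 at offsets 6–9.
Offset 9 falls in char 3's range; it's byte 4 of F0 A6 B0 B6 = 0xB6.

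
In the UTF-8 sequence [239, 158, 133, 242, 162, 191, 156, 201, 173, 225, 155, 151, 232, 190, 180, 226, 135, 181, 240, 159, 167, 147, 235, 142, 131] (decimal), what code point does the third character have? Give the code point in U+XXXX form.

U+026D

Offset 0: leading byte 0xEF = 11101111 → 3-byte char #1 = EF 9E 85.
Offset 3: leading byte 0xF2 = 11110010 → 4-byte char #2 = F2 A2 BF 9C.
Offset 7: leading byte 0xC9 = 11001001 → 2-byte char #3 = C9 AD.
Leading byte 0xC9 = 11001001 matches 110xxxxx → 2-byte sequence.
Byte 1: 0xC9 = 11001001, payload 01001 (5 bits).
Byte 2: 0xAD = 10101101 (10xxxxxx ✓), payload 101101.
Concatenate: 01001101101 = 0x26D (11 bits → U+026D).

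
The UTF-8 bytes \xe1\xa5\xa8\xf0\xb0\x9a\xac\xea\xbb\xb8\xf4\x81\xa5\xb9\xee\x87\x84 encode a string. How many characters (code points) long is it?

Byte at offset 0: 0xE1 = 11100001 → 3-byte char (#1). Advance 3.
Byte at offset 3: 0xF0 = 11110000 → 4-byte char (#2). Advance 4.
Byte at offset 7: 0xEA = 11101010 → 3-byte char (#3). Advance 3.
Byte at offset 10: 0xF4 = 11110100 → 4-byte char (#4). Advance 4.
Byte at offset 14: 0xEE = 11101110 → 3-byte char (#5). Advance 3.
Reached end at offset 17 after 5 code points.

5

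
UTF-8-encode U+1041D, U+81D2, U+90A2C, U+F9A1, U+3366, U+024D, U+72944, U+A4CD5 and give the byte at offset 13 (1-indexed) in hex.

0xA6

1-indexed offset 13 is 0-indexed offset 12.
U+1041D → 4-byte form F0 90 90 9D at offsets 0–3.
U+81D2 → 3-byte form E8 87 92 at offsets 4–6.
U+90A2C → 4-byte form F2 90 A8 AC at offsets 7–10.
U+F9A1 → 3-byte form EF A6 A1 at offsets 11–13.
Offset 12 falls in char 4's range; it's byte 2 of EF A6 A1 = 0xA6.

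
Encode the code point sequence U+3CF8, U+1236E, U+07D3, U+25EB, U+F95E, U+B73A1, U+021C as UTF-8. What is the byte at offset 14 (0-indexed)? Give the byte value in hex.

0x9E

U+3CF8 → 3-byte form E3 B3 B8 at offsets 0–2.
U+1236E → 4-byte form F0 92 8D AE at offsets 3–6.
U+07D3 → 2-byte form DF 93 at offsets 7–8.
U+25EB → 3-byte form E2 97 AB at offsets 9–11.
U+F95E → 3-byte form EF A5 9E at offsets 12–14.
Offset 14 falls in char 5's range; it's byte 3 of EF A5 9E = 0x9E.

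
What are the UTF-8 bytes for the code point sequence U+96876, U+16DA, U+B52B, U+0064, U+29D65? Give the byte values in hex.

U+96876: 4-byte form → F2 96 A1 B6.
U+16DA: 3-byte form → E1 9B 9A.
U+B52B: 3-byte form → EB 94 AB.
U+0064: 1-byte form → 64.
U+29D65: 4-byte form → F0 A9 B5 A5.
Concatenated (15 bytes): F2 96 A1 B6 E1 9B 9A EB 94 AB 64 F0 A9 B5 A5.

F2 96 A1 B6 E1 9B 9A EB 94 AB 64 F0 A9 B5 A5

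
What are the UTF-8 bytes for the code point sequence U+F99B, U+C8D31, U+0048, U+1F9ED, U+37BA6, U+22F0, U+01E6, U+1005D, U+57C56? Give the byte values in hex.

EF A6 9B F3 88 B4 B1 48 F0 9F A7 AD F0 B7 AE A6 E2 8B B0 C7 A6 F0 90 81 9D F1 97 B1 96

U+F99B: 3-byte form → EF A6 9B.
U+C8D31: 4-byte form → F3 88 B4 B1.
U+0048: 1-byte form → 48.
U+1F9ED: 4-byte form → F0 9F A7 AD.
U+37BA6: 4-byte form → F0 B7 AE A6.
U+22F0: 3-byte form → E2 8B B0.
U+01E6: 2-byte form → C7 A6.
U+1005D: 4-byte form → F0 90 81 9D.
U+57C56: 4-byte form → F1 97 B1 96.
Concatenated (29 bytes): EF A6 9B F3 88 B4 B1 48 F0 9F A7 AD F0 B7 AE A6 E2 8B B0 C7 A6 F0 90 81 9D F1 97 B1 96.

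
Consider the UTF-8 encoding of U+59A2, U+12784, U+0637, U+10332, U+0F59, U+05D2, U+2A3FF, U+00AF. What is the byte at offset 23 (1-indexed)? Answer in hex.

0xC2

1-indexed offset 23 is 0-indexed offset 22.
U+59A2 → 3-byte form E5 A6 A2 at offsets 0–2.
U+12784 → 4-byte form F0 92 9E 84 at offsets 3–6.
U+0637 → 2-byte form D8 B7 at offsets 7–8.
U+10332 → 4-byte form F0 90 8C B2 at offsets 9–12.
U+0F59 → 3-byte form E0 BD 99 at offsets 13–15.
U+05D2 → 2-byte form D7 92 at offsets 16–17.
U+2A3FF → 4-byte form F0 AA 8F BF at offsets 18–21.
U+00AF → 2-byte form C2 AF at offsets 22–23.
Offset 22 falls in char 8's range; it's byte 1 of C2 AF = 0xC2.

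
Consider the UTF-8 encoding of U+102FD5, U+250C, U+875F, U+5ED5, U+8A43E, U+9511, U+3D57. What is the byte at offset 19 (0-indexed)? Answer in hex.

U+102FD5 → 4-byte form F4 82 BF 95 at offsets 0–3.
U+250C → 3-byte form E2 94 8C at offsets 4–6.
U+875F → 3-byte form E8 9D 9F at offsets 7–9.
U+5ED5 → 3-byte form E5 BB 95 at offsets 10–12.
U+8A43E → 4-byte form F2 8A 90 BE at offsets 13–16.
U+9511 → 3-byte form E9 94 91 at offsets 17–19.
Offset 19 falls in char 6's range; it's byte 3 of E9 94 91 = 0x91.

0x91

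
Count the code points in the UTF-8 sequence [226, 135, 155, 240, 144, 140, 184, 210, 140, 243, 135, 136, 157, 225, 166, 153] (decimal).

Byte at offset 0: 0xE2 = 11100010 → 3-byte char (#1). Advance 3.
Byte at offset 3: 0xF0 = 11110000 → 4-byte char (#2). Advance 4.
Byte at offset 7: 0xD2 = 11010010 → 2-byte char (#3). Advance 2.
Byte at offset 9: 0xF3 = 11110011 → 4-byte char (#4). Advance 4.
Byte at offset 13: 0xE1 = 11100001 → 3-byte char (#5). Advance 3.
Reached end at offset 16 after 5 code points.

5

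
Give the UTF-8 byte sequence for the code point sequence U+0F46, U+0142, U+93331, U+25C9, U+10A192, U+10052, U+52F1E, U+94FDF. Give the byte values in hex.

U+0F46: 3-byte form → E0 BD 86.
U+0142: 2-byte form → C5 82.
U+93331: 4-byte form → F2 93 8C B1.
U+25C9: 3-byte form → E2 97 89.
U+10A192: 4-byte form → F4 8A 86 92.
U+10052: 4-byte form → F0 90 81 92.
U+52F1E: 4-byte form → F1 92 BC 9E.
U+94FDF: 4-byte form → F2 94 BF 9F.
Concatenated (28 bytes): E0 BD 86 C5 82 F2 93 8C B1 E2 97 89 F4 8A 86 92 F0 90 81 92 F1 92 BC 9E F2 94 BF 9F.

E0 BD 86 C5 82 F2 93 8C B1 E2 97 89 F4 8A 86 92 F0 90 81 92 F1 92 BC 9E F2 94 BF 9F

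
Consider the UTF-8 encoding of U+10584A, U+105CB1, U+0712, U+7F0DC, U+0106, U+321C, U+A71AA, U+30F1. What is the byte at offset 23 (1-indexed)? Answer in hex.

1-indexed offset 23 is 0-indexed offset 22.
U+10584A → 4-byte form F4 85 A1 8A at offsets 0–3.
U+105CB1 → 4-byte form F4 85 B2 B1 at offsets 4–7.
U+0712 → 2-byte form DC 92 at offsets 8–9.
U+7F0DC → 4-byte form F1 BF 83 9C at offsets 10–13.
U+0106 → 2-byte form C4 86 at offsets 14–15.
U+321C → 3-byte form E3 88 9C at offsets 16–18.
U+A71AA → 4-byte form F2 A7 86 AA at offsets 19–22.
Offset 22 falls in char 7's range; it's byte 4 of F2 A7 86 AA = 0xAA.

0xAA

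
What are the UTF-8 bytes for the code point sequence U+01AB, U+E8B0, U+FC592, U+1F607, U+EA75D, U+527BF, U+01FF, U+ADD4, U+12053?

C6 AB EE A2 B0 F3 BC 96 92 F0 9F 98 87 F3 AA 9D 9D F1 92 9E BF C7 BF EA B7 94 F0 92 81 93

U+01AB: 2-byte form → C6 AB.
U+E8B0: 3-byte form → EE A2 B0.
U+FC592: 4-byte form → F3 BC 96 92.
U+1F607: 4-byte form → F0 9F 98 87.
U+EA75D: 4-byte form → F3 AA 9D 9D.
U+527BF: 4-byte form → F1 92 9E BF.
U+01FF: 2-byte form → C7 BF.
U+ADD4: 3-byte form → EA B7 94.
U+12053: 4-byte form → F0 92 81 93.
Concatenated (30 bytes): C6 AB EE A2 B0 F3 BC 96 92 F0 9F 98 87 F3 AA 9D 9D F1 92 9E BF C7 BF EA B7 94 F0 92 81 93.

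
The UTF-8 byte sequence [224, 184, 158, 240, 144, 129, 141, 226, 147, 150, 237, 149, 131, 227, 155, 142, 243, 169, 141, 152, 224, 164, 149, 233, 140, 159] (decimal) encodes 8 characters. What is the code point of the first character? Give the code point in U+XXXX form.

Offset 0: leading byte 0xE0 = 11100000 → 3-byte char #1 = E0 B8 9E.
Leading byte 0xE0 = 11100000 matches 1110xxxx → 3-byte sequence.
Byte 1: 0xE0 = 11100000, payload 0000 (4 bits).
Byte 2: 0xB8 = 10111000 (10xxxxxx ✓), payload 111000.
Byte 3: 0x9E = 10011110 (10xxxxxx ✓), payload 011110.
Concatenate: 0000111000011110 = 0xE1E (16 bits → U+0E1E).

U+0E1E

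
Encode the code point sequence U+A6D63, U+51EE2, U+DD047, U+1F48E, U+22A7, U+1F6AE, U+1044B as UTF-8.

F2 A6 B5 A3 F1 91 BB A2 F3 9D 81 87 F0 9F 92 8E E2 8A A7 F0 9F 9A AE F0 90 91 8B

U+A6D63: 4-byte form → F2 A6 B5 A3.
U+51EE2: 4-byte form → F1 91 BB A2.
U+DD047: 4-byte form → F3 9D 81 87.
U+1F48E: 4-byte form → F0 9F 92 8E.
U+22A7: 3-byte form → E2 8A A7.
U+1F6AE: 4-byte form → F0 9F 9A AE.
U+1044B: 4-byte form → F0 90 91 8B.
Concatenated (27 bytes): F2 A6 B5 A3 F1 91 BB A2 F3 9D 81 87 F0 9F 92 8E E2 8A A7 F0 9F 9A AE F0 90 91 8B.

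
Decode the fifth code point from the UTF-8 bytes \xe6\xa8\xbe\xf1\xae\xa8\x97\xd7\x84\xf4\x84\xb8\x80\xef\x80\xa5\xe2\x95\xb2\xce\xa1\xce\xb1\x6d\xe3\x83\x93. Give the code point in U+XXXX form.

U+F025

Offset 0: leading byte 0xE6 = 11100110 → 3-byte char #1 = E6 A8 BE.
Offset 3: leading byte 0xF1 = 11110001 → 4-byte char #2 = F1 AE A8 97.
Offset 7: leading byte 0xD7 = 11010111 → 2-byte char #3 = D7 84.
Offset 9: leading byte 0xF4 = 11110100 → 4-byte char #4 = F4 84 B8 80.
Offset 13: leading byte 0xEF = 11101111 → 3-byte char #5 = EF 80 A5.
Leading byte 0xEF = 11101111 matches 1110xxxx → 3-byte sequence.
Byte 1: 0xEF = 11101111, payload 1111 (4 bits).
Byte 2: 0x80 = 10000000 (10xxxxxx ✓), payload 000000.
Byte 3: 0xA5 = 10100101 (10xxxxxx ✓), payload 100101.
Concatenate: 1111000000100101 = 0xF025 (16 bits → U+F025).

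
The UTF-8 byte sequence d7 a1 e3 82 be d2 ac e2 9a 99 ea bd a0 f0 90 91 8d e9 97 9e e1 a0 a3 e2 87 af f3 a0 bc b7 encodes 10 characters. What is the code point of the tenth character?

Offset 0: leading byte 0xD7 = 11010111 → 2-byte char #1 = D7 A1.
Offset 2: leading byte 0xE3 = 11100011 → 3-byte char #2 = E3 82 BE.
Offset 5: leading byte 0xD2 = 11010010 → 2-byte char #3 = D2 AC.
Offset 7: leading byte 0xE2 = 11100010 → 3-byte char #4 = E2 9A 99.
Offset 10: leading byte 0xEA = 11101010 → 3-byte char #5 = EA BD A0.
Offset 13: leading byte 0xF0 = 11110000 → 4-byte char #6 = F0 90 91 8D.
Offset 17: leading byte 0xE9 = 11101001 → 3-byte char #7 = E9 97 9E.
Offset 20: leading byte 0xE1 = 11100001 → 3-byte char #8 = E1 A0 A3.
Offset 23: leading byte 0xE2 = 11100010 → 3-byte char #9 = E2 87 AF.
Offset 26: leading byte 0xF3 = 11110011 → 4-byte char #10 = F3 A0 BC B7.
Leading byte 0xF3 = 11110011 matches 11110xxx → 4-byte sequence.
Byte 1: 0xF3 = 11110011, payload 011 (3 bits).
Byte 2: 0xA0 = 10100000 (10xxxxxx ✓), payload 100000.
Byte 3: 0xBC = 10111100 (10xxxxxx ✓), payload 111100.
Byte 4: 0xB7 = 10110111 (10xxxxxx ✓), payload 110111.
Concatenate: 011100000111100110111 = 0xE0F37 (21 bits → U+E0F37).

U+E0F37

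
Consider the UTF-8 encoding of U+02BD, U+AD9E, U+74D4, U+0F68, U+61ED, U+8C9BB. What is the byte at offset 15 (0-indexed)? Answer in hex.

U+02BD → 2-byte form CA BD at offsets 0–1.
U+AD9E → 3-byte form EA B6 9E at offsets 2–4.
U+74D4 → 3-byte form E7 93 94 at offsets 5–7.
U+0F68 → 3-byte form E0 BD A8 at offsets 8–10.
U+61ED → 3-byte form E6 87 AD at offsets 11–13.
U+8C9BB → 4-byte form F2 8C A6 BB at offsets 14–17.
Offset 15 falls in char 6's range; it's byte 2 of F2 8C A6 BB = 0x8C.

0x8C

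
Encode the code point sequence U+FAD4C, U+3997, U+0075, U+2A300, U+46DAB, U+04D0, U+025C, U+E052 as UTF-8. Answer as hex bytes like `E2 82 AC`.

U+FAD4C: 4-byte form → F3 BA B5 8C.
U+3997: 3-byte form → E3 A6 97.
U+0075: 1-byte form → 75.
U+2A300: 4-byte form → F0 AA 8C 80.
U+46DAB: 4-byte form → F1 86 B6 AB.
U+04D0: 2-byte form → D3 90.
U+025C: 2-byte form → C9 9C.
U+E052: 3-byte form → EE 81 92.
Concatenated (23 bytes): F3 BA B5 8C E3 A6 97 75 F0 AA 8C 80 F1 86 B6 AB D3 90 C9 9C EE 81 92.

F3 BA B5 8C E3 A6 97 75 F0 AA 8C 80 F1 86 B6 AB D3 90 C9 9C EE 81 92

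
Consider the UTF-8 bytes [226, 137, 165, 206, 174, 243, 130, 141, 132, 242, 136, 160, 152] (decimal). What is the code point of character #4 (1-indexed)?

Offset 0: leading byte 0xE2 = 11100010 → 3-byte char #1 = E2 89 A5.
Offset 3: leading byte 0xCE = 11001110 → 2-byte char #2 = CE AE.
Offset 5: leading byte 0xF3 = 11110011 → 4-byte char #3 = F3 82 8D 84.
Offset 9: leading byte 0xF2 = 11110010 → 4-byte char #4 = F2 88 A0 98.
Leading byte 0xF2 = 11110010 matches 11110xxx → 4-byte sequence.
Byte 1: 0xF2 = 11110010, payload 010 (3 bits).
Byte 2: 0x88 = 10001000 (10xxxxxx ✓), payload 001000.
Byte 3: 0xA0 = 10100000 (10xxxxxx ✓), payload 100000.
Byte 4: 0x98 = 10011000 (10xxxxxx ✓), payload 011000.
Concatenate: 010001000100000011000 = 0x88818 (21 bits → U+88818).

U+88818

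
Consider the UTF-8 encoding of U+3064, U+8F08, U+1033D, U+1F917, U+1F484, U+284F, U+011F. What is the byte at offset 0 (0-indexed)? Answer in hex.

U+3064 → 3-byte form E3 81 A4 at offsets 0–2.
Offset 0 falls in char 1's range; it's byte 1 of E3 81 A4 = 0xE3.

0xE3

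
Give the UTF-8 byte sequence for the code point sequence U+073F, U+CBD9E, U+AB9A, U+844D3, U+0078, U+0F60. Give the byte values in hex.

U+073F: 2-byte form → DC BF.
U+CBD9E: 4-byte form → F3 8B B6 9E.
U+AB9A: 3-byte form → EA AE 9A.
U+844D3: 4-byte form → F2 84 93 93.
U+0078: 1-byte form → 78.
U+0F60: 3-byte form → E0 BD A0.
Concatenated (17 bytes): DC BF F3 8B B6 9E EA AE 9A F2 84 93 93 78 E0 BD A0.

DC BF F3 8B B6 9E EA AE 9A F2 84 93 93 78 E0 BD A0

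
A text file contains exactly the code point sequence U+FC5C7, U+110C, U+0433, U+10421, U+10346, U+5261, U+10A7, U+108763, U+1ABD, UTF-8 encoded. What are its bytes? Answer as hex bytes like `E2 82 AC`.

F3 BC 97 87 E1 84 8C D0 B3 F0 90 90 A1 F0 90 8D 86 E5 89 A1 E1 82 A7 F4 88 9D A3 E1 AA BD

U+FC5C7: 4-byte form → F3 BC 97 87.
U+110C: 3-byte form → E1 84 8C.
U+0433: 2-byte form → D0 B3.
U+10421: 4-byte form → F0 90 90 A1.
U+10346: 4-byte form → F0 90 8D 86.
U+5261: 3-byte form → E5 89 A1.
U+10A7: 3-byte form → E1 82 A7.
U+108763: 4-byte form → F4 88 9D A3.
U+1ABD: 3-byte form → E1 AA BD.
Concatenated (30 bytes): F3 BC 97 87 E1 84 8C D0 B3 F0 90 90 A1 F0 90 8D 86 E5 89 A1 E1 82 A7 F4 88 9D A3 E1 AA BD.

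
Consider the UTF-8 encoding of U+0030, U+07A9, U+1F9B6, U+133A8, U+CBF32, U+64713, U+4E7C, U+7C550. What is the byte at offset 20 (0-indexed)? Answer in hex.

U+0030 → 1-byte form 30 at offsets 0–0.
U+07A9 → 2-byte form DE A9 at offsets 1–2.
U+1F9B6 → 4-byte form F0 9F A6 B6 at offsets 3–6.
U+133A8 → 4-byte form F0 93 8E A8 at offsets 7–10.
U+CBF32 → 4-byte form F3 8B BC B2 at offsets 11–14.
U+64713 → 4-byte form F1 A4 9C 93 at offsets 15–18.
U+4E7C → 3-byte form E4 B9 BC at offsets 19–21.
Offset 20 falls in char 7's range; it's byte 2 of E4 B9 BC = 0xB9.

0xB9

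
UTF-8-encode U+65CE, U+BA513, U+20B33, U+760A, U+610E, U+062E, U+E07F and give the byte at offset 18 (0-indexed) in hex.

0xAE

U+65CE → 3-byte form E6 97 8E at offsets 0–2.
U+BA513 → 4-byte form F2 BA 94 93 at offsets 3–6.
U+20B33 → 4-byte form F0 A0 AC B3 at offsets 7–10.
U+760A → 3-byte form E7 98 8A at offsets 11–13.
U+610E → 3-byte form E6 84 8E at offsets 14–16.
U+062E → 2-byte form D8 AE at offsets 17–18.
Offset 18 falls in char 6's range; it's byte 2 of D8 AE = 0xAE.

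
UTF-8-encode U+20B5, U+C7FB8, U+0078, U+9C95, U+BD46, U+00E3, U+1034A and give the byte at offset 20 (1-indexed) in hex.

0x8A

1-indexed offset 20 is 0-indexed offset 19.
U+20B5 → 3-byte form E2 82 B5 at offsets 0–2.
U+C7FB8 → 4-byte form F3 87 BE B8 at offsets 3–6.
U+0078 → 1-byte form 78 at offsets 7–7.
U+9C95 → 3-byte form E9 B2 95 at offsets 8–10.
U+BD46 → 3-byte form EB B5 86 at offsets 11–13.
U+00E3 → 2-byte form C3 A3 at offsets 14–15.
U+1034A → 4-byte form F0 90 8D 8A at offsets 16–19.
Offset 19 falls in char 7's range; it's byte 4 of F0 90 8D 8A = 0x8A.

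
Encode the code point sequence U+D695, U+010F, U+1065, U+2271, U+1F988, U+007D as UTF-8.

U+D695: 3-byte form → ED 9A 95.
U+010F: 2-byte form → C4 8F.
U+1065: 3-byte form → E1 81 A5.
U+2271: 3-byte form → E2 89 B1.
U+1F988: 4-byte form → F0 9F A6 88.
U+007D: 1-byte form → 7D.
Concatenated (16 bytes): ED 9A 95 C4 8F E1 81 A5 E2 89 B1 F0 9F A6 88 7D.

ED 9A 95 C4 8F E1 81 A5 E2 89 B1 F0 9F A6 88 7D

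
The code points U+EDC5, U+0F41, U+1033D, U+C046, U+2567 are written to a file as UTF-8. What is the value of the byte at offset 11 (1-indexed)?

0xEC

1-indexed offset 11 is 0-indexed offset 10.
U+EDC5 → 3-byte form EE B7 85 at offsets 0–2.
U+0F41 → 3-byte form E0 BD 81 at offsets 3–5.
U+1033D → 4-byte form F0 90 8C BD at offsets 6–9.
U+C046 → 3-byte form EC 81 86 at offsets 10–12.
Offset 10 falls in char 4's range; it's byte 1 of EC 81 86 = 0xEC.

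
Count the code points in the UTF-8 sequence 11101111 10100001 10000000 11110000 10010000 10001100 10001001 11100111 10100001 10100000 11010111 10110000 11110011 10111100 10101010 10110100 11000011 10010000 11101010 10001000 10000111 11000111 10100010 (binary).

8

Byte at offset 0: 0xEF = 11101111 → 3-byte char (#1). Advance 3.
Byte at offset 3: 0xF0 = 11110000 → 4-byte char (#2). Advance 4.
Byte at offset 7: 0xE7 = 11100111 → 3-byte char (#3). Advance 3.
Byte at offset 10: 0xD7 = 11010111 → 2-byte char (#4). Advance 2.
Byte at offset 12: 0xF3 = 11110011 → 4-byte char (#5). Advance 4.
Byte at offset 16: 0xC3 = 11000011 → 2-byte char (#6). Advance 2.
Byte at offset 18: 0xEA = 11101010 → 3-byte char (#7). Advance 3.
Byte at offset 21: 0xC7 = 11000111 → 2-byte char (#8). Advance 2.
Reached end at offset 23 after 8 code points.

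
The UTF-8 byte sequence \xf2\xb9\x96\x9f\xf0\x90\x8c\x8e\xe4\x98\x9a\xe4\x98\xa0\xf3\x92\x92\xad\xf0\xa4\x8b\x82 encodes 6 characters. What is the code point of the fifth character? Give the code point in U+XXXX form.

U+D24AD

Offset 0: leading byte 0xF2 = 11110010 → 4-byte char #1 = F2 B9 96 9F.
Offset 4: leading byte 0xF0 = 11110000 → 4-byte char #2 = F0 90 8C 8E.
Offset 8: leading byte 0xE4 = 11100100 → 3-byte char #3 = E4 98 9A.
Offset 11: leading byte 0xE4 = 11100100 → 3-byte char #4 = E4 98 A0.
Offset 14: leading byte 0xF3 = 11110011 → 4-byte char #5 = F3 92 92 AD.
Leading byte 0xF3 = 11110011 matches 11110xxx → 4-byte sequence.
Byte 1: 0xF3 = 11110011, payload 011 (3 bits).
Byte 2: 0x92 = 10010010 (10xxxxxx ✓), payload 010010.
Byte 3: 0x92 = 10010010 (10xxxxxx ✓), payload 010010.
Byte 4: 0xAD = 10101101 (10xxxxxx ✓), payload 101101.
Concatenate: 011010010010010101101 = 0xD24AD (21 bits → U+D24AD).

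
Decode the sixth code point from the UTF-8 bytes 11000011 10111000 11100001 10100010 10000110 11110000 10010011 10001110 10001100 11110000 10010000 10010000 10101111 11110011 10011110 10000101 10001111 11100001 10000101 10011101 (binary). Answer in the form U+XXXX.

U+115D

Offset 0: leading byte 0xC3 = 11000011 → 2-byte char #1 = C3 B8.
Offset 2: leading byte 0xE1 = 11100001 → 3-byte char #2 = E1 A2 86.
Offset 5: leading byte 0xF0 = 11110000 → 4-byte char #3 = F0 93 8E 8C.
Offset 9: leading byte 0xF0 = 11110000 → 4-byte char #4 = F0 90 90 AF.
Offset 13: leading byte 0xF3 = 11110011 → 4-byte char #5 = F3 9E 85 8F.
Offset 17: leading byte 0xE1 = 11100001 → 3-byte char #6 = E1 85 9D.
Leading byte 0xE1 = 11100001 matches 1110xxxx → 3-byte sequence.
Byte 1: 0xE1 = 11100001, payload 0001 (4 bits).
Byte 2: 0x85 = 10000101 (10xxxxxx ✓), payload 000101.
Byte 3: 0x9D = 10011101 (10xxxxxx ✓), payload 011101.
Concatenate: 0001000101011101 = 0x115D (16 bits → U+115D).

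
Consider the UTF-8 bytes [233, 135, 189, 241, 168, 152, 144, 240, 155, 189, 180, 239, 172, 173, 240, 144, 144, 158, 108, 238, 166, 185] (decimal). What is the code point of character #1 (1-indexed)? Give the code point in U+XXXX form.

Offset 0: leading byte 0xE9 = 11101001 → 3-byte char #1 = E9 87 BD.
Leading byte 0xE9 = 11101001 matches 1110xxxx → 3-byte sequence.
Byte 1: 0xE9 = 11101001, payload 1001 (4 bits).
Byte 2: 0x87 = 10000111 (10xxxxxx ✓), payload 000111.
Byte 3: 0xBD = 10111101 (10xxxxxx ✓), payload 111101.
Concatenate: 1001000111111101 = 0x91FD (16 bits → U+91FD).

U+91FD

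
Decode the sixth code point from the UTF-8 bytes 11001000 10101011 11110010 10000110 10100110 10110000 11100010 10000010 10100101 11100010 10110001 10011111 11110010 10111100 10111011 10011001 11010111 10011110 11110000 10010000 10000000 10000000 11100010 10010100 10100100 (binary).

Offset 0: leading byte 0xC8 = 11001000 → 2-byte char #1 = C8 AB.
Offset 2: leading byte 0xF2 = 11110010 → 4-byte char #2 = F2 86 A6 B0.
Offset 6: leading byte 0xE2 = 11100010 → 3-byte char #3 = E2 82 A5.
Offset 9: leading byte 0xE2 = 11100010 → 3-byte char #4 = E2 B1 9F.
Offset 12: leading byte 0xF2 = 11110010 → 4-byte char #5 = F2 BC BB 99.
Offset 16: leading byte 0xD7 = 11010111 → 2-byte char #6 = D7 9E.
Leading byte 0xD7 = 11010111 matches 110xxxxx → 2-byte sequence.
Byte 1: 0xD7 = 11010111, payload 10111 (5 bits).
Byte 2: 0x9E = 10011110 (10xxxxxx ✓), payload 011110.
Concatenate: 10111011110 = 0x5DE (11 bits → U+05DE).

U+05DE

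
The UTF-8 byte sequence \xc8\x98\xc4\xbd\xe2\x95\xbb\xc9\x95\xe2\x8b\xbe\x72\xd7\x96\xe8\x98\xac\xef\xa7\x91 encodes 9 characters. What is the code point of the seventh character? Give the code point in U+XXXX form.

Offset 0: leading byte 0xC8 = 11001000 → 2-byte char #1 = C8 98.
Offset 2: leading byte 0xC4 = 11000100 → 2-byte char #2 = C4 BD.
Offset 4: leading byte 0xE2 = 11100010 → 3-byte char #3 = E2 95 BB.
Offset 7: leading byte 0xC9 = 11001001 → 2-byte char #4 = C9 95.
Offset 9: leading byte 0xE2 = 11100010 → 3-byte char #5 = E2 8B BE.
Offset 12: leading byte 0x72 = 01110010 → 1-byte char #6 = 72.
Offset 13: leading byte 0xD7 = 11010111 → 2-byte char #7 = D7 96.
Leading byte 0xD7 = 11010111 matches 110xxxxx → 2-byte sequence.
Byte 1: 0xD7 = 11010111, payload 10111 (5 bits).
Byte 2: 0x96 = 10010110 (10xxxxxx ✓), payload 010110.
Concatenate: 10111010110 = 0x5D6 (11 bits → U+05D6).

U+05D6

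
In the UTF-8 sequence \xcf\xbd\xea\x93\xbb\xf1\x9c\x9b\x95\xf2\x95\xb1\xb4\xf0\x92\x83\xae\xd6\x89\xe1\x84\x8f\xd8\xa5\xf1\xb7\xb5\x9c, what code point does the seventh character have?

Offset 0: leading byte 0xCF = 11001111 → 2-byte char #1 = CF BD.
Offset 2: leading byte 0xEA = 11101010 → 3-byte char #2 = EA 93 BB.
Offset 5: leading byte 0xF1 = 11110001 → 4-byte char #3 = F1 9C 9B 95.
Offset 9: leading byte 0xF2 = 11110010 → 4-byte char #4 = F2 95 B1 B4.
Offset 13: leading byte 0xF0 = 11110000 → 4-byte char #5 = F0 92 83 AE.
Offset 17: leading byte 0xD6 = 11010110 → 2-byte char #6 = D6 89.
Offset 19: leading byte 0xE1 = 11100001 → 3-byte char #7 = E1 84 8F.
Leading byte 0xE1 = 11100001 matches 1110xxxx → 3-byte sequence.
Byte 1: 0xE1 = 11100001, payload 0001 (4 bits).
Byte 2: 0x84 = 10000100 (10xxxxxx ✓), payload 000100.
Byte 3: 0x8F = 10001111 (10xxxxxx ✓), payload 001111.
Concatenate: 0001000100001111 = 0x110F (16 bits → U+110F).

U+110F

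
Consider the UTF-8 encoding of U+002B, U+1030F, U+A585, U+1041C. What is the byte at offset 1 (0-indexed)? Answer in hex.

0xF0

U+002B → 1-byte form 2B at offsets 0–0.
U+1030F → 4-byte form F0 90 8C 8F at offsets 1–4.
Offset 1 falls in char 2's range; it's byte 1 of F0 90 8C 8F = 0xF0.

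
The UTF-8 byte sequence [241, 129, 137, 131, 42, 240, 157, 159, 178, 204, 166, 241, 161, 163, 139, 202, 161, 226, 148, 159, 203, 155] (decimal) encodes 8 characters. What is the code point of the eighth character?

Offset 0: leading byte 0xF1 = 11110001 → 4-byte char #1 = F1 81 89 83.
Offset 4: leading byte 0x2A = 00101010 → 1-byte char #2 = 2A.
Offset 5: leading byte 0xF0 = 11110000 → 4-byte char #3 = F0 9D 9F B2.
Offset 9: leading byte 0xCC = 11001100 → 2-byte char #4 = CC A6.
Offset 11: leading byte 0xF1 = 11110001 → 4-byte char #5 = F1 A1 A3 8B.
Offset 15: leading byte 0xCA = 11001010 → 2-byte char #6 = CA A1.
Offset 17: leading byte 0xE2 = 11100010 → 3-byte char #7 = E2 94 9F.
Offset 20: leading byte 0xCB = 11001011 → 2-byte char #8 = CB 9B.
Leading byte 0xCB = 11001011 matches 110xxxxx → 2-byte sequence.
Byte 1: 0xCB = 11001011, payload 01011 (5 bits).
Byte 2: 0x9B = 10011011 (10xxxxxx ✓), payload 011011.
Concatenate: 01011011011 = 0x2DB (11 bits → U+02DB).

U+02DB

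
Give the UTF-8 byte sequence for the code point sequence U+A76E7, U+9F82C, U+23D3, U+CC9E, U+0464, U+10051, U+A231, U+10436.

U+A76E7: 4-byte form → F2 A7 9B A7.
U+9F82C: 4-byte form → F2 9F A0 AC.
U+23D3: 3-byte form → E2 8F 93.
U+CC9E: 3-byte form → EC B2 9E.
U+0464: 2-byte form → D1 A4.
U+10051: 4-byte form → F0 90 81 91.
U+A231: 3-byte form → EA 88 B1.
U+10436: 4-byte form → F0 90 90 B6.
Concatenated (27 bytes): F2 A7 9B A7 F2 9F A0 AC E2 8F 93 EC B2 9E D1 A4 F0 90 81 91 EA 88 B1 F0 90 90 B6.

F2 A7 9B A7 F2 9F A0 AC E2 8F 93 EC B2 9E D1 A4 F0 90 81 91 EA 88 B1 F0 90 90 B6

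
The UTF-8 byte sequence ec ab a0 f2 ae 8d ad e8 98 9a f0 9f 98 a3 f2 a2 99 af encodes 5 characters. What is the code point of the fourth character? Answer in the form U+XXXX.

Offset 0: leading byte 0xEC = 11101100 → 3-byte char #1 = EC AB A0.
Offset 3: leading byte 0xF2 = 11110010 → 4-byte char #2 = F2 AE 8D AD.
Offset 7: leading byte 0xE8 = 11101000 → 3-byte char #3 = E8 98 9A.
Offset 10: leading byte 0xF0 = 11110000 → 4-byte char #4 = F0 9F 98 A3.
Leading byte 0xF0 = 11110000 matches 11110xxx → 4-byte sequence.
Byte 1: 0xF0 = 11110000, payload 000 (3 bits).
Byte 2: 0x9F = 10011111 (10xxxxxx ✓), payload 011111.
Byte 3: 0x98 = 10011000 (10xxxxxx ✓), payload 011000.
Byte 4: 0xA3 = 10100011 (10xxxxxx ✓), payload 100011.
Concatenate: 000011111011000100011 = 0x1F623 (21 bits → U+1F623).

U+1F623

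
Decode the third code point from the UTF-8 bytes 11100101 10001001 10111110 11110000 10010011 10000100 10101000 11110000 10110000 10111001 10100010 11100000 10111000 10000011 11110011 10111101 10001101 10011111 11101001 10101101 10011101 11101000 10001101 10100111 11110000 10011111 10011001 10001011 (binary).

Offset 0: leading byte 0xE5 = 11100101 → 3-byte char #1 = E5 89 BE.
Offset 3: leading byte 0xF0 = 11110000 → 4-byte char #2 = F0 93 84 A8.
Offset 7: leading byte 0xF0 = 11110000 → 4-byte char #3 = F0 B0 B9 A2.
Leading byte 0xF0 = 11110000 matches 11110xxx → 4-byte sequence.
Byte 1: 0xF0 = 11110000, payload 000 (3 bits).
Byte 2: 0xB0 = 10110000 (10xxxxxx ✓), payload 110000.
Byte 3: 0xB9 = 10111001 (10xxxxxx ✓), payload 111001.
Byte 4: 0xA2 = 10100010 (10xxxxxx ✓), payload 100010.
Concatenate: 000110000111001100010 = 0x30E62 (21 bits → U+30E62).

U+30E62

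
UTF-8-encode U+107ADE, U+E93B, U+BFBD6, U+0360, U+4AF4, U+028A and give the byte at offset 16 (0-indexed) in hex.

0xCA

U+107ADE → 4-byte form F4 87 AB 9E at offsets 0–3.
U+E93B → 3-byte form EE A4 BB at offsets 4–6.
U+BFBD6 → 4-byte form F2 BF AF 96 at offsets 7–10.
U+0360 → 2-byte form CD A0 at offsets 11–12.
U+4AF4 → 3-byte form E4 AB B4 at offsets 13–15.
U+028A → 2-byte form CA 8A at offsets 16–17.
Offset 16 falls in char 6's range; it's byte 1 of CA 8A = 0xCA.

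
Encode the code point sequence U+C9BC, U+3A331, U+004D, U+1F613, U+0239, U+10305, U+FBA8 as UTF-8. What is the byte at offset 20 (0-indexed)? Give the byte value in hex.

U+C9BC → 3-byte form EC A6 BC at offsets 0–2.
U+3A331 → 4-byte form F0 BA 8C B1 at offsets 3–6.
U+004D → 1-byte form 4D at offsets 7–7.
U+1F613 → 4-byte form F0 9F 98 93 at offsets 8–11.
U+0239 → 2-byte form C8 B9 at offsets 12–13.
U+10305 → 4-byte form F0 90 8C 85 at offsets 14–17.
U+FBA8 → 3-byte form EF AE A8 at offsets 18–20.
Offset 20 falls in char 7's range; it's byte 3 of EF AE A8 = 0xA8.

0xA8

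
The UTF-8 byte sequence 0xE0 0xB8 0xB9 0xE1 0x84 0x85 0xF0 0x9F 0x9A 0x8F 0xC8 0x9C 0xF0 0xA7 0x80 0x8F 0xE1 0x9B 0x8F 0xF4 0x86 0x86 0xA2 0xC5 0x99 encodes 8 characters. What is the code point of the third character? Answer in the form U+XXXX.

U+1F68F

Offset 0: leading byte 0xE0 = 11100000 → 3-byte char #1 = E0 B8 B9.
Offset 3: leading byte 0xE1 = 11100001 → 3-byte char #2 = E1 84 85.
Offset 6: leading byte 0xF0 = 11110000 → 4-byte char #3 = F0 9F 9A 8F.
Leading byte 0xF0 = 11110000 matches 11110xxx → 4-byte sequence.
Byte 1: 0xF0 = 11110000, payload 000 (3 bits).
Byte 2: 0x9F = 10011111 (10xxxxxx ✓), payload 011111.
Byte 3: 0x9A = 10011010 (10xxxxxx ✓), payload 011010.
Byte 4: 0x8F = 10001111 (10xxxxxx ✓), payload 001111.
Concatenate: 000011111011010001111 = 0x1F68F (21 bits → U+1F68F).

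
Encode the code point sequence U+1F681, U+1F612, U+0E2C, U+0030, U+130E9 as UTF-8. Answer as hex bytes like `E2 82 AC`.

U+1F681: 4-byte form → F0 9F 9A 81.
U+1F612: 4-byte form → F0 9F 98 92.
U+0E2C: 3-byte form → E0 B8 AC.
U+0030: 1-byte form → 30.
U+130E9: 4-byte form → F0 93 83 A9.
Concatenated (16 bytes): F0 9F 9A 81 F0 9F 98 92 E0 B8 AC 30 F0 93 83 A9.

F0 9F 9A 81 F0 9F 98 92 E0 B8 AC 30 F0 93 83 A9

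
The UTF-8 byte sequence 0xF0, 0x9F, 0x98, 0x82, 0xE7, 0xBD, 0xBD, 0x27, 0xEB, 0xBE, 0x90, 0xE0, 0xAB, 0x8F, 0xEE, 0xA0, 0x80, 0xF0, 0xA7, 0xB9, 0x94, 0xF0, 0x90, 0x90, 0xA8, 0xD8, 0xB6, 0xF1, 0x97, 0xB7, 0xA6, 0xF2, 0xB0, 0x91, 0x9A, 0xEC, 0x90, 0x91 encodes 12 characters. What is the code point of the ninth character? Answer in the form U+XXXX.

Offset 0: leading byte 0xF0 = 11110000 → 4-byte char #1 = F0 9F 98 82.
Offset 4: leading byte 0xE7 = 11100111 → 3-byte char #2 = E7 BD BD.
Offset 7: leading byte 0x27 = 00100111 → 1-byte char #3 = 27.
Offset 8: leading byte 0xEB = 11101011 → 3-byte char #4 = EB BE 90.
Offset 11: leading byte 0xE0 = 11100000 → 3-byte char #5 = E0 AB 8F.
Offset 14: leading byte 0xEE = 11101110 → 3-byte char #6 = EE A0 80.
Offset 17: leading byte 0xF0 = 11110000 → 4-byte char #7 = F0 A7 B9 94.
Offset 21: leading byte 0xF0 = 11110000 → 4-byte char #8 = F0 90 90 A8.
Offset 25: leading byte 0xD8 = 11011000 → 2-byte char #9 = D8 B6.
Leading byte 0xD8 = 11011000 matches 110xxxxx → 2-byte sequence.
Byte 1: 0xD8 = 11011000, payload 11000 (5 bits).
Byte 2: 0xB6 = 10110110 (10xxxxxx ✓), payload 110110.
Concatenate: 11000110110 = 0x636 (11 bits → U+0636).

U+0636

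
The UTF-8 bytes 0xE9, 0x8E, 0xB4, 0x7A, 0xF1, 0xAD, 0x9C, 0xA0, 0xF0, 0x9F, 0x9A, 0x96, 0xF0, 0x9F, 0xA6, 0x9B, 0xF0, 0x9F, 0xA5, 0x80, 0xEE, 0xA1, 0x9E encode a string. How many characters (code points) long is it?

Byte at offset 0: 0xE9 = 11101001 → 3-byte char (#1). Advance 3.
Byte at offset 3: 0x7A = 01111010 → 1-byte char (#2). Advance 1.
Byte at offset 4: 0xF1 = 11110001 → 4-byte char (#3). Advance 4.
Byte at offset 8: 0xF0 = 11110000 → 4-byte char (#4). Advance 4.
Byte at offset 12: 0xF0 = 11110000 → 4-byte char (#5). Advance 4.
Byte at offset 16: 0xF0 = 11110000 → 4-byte char (#6). Advance 4.
Byte at offset 20: 0xEE = 11101110 → 3-byte char (#7). Advance 3.
Reached end at offset 23 after 7 code points.

7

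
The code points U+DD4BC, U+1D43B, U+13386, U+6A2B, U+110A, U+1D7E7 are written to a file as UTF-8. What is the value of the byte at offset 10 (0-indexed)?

0x8E

U+DD4BC → 4-byte form F3 9D 92 BC at offsets 0–3.
U+1D43B → 4-byte form F0 9D 90 BB at offsets 4–7.
U+13386 → 4-byte form F0 93 8E 86 at offsets 8–11.
Offset 10 falls in char 3's range; it's byte 3 of F0 93 8E 86 = 0x8E.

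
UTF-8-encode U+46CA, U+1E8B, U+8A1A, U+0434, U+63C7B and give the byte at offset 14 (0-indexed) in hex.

U+46CA → 3-byte form E4 9B 8A at offsets 0–2.
U+1E8B → 3-byte form E1 BA 8B at offsets 3–5.
U+8A1A → 3-byte form E8 A8 9A at offsets 6–8.
U+0434 → 2-byte form D0 B4 at offsets 9–10.
U+63C7B → 4-byte form F1 A3 B1 BB at offsets 11–14.
Offset 14 falls in char 5's range; it's byte 4 of F1 A3 B1 BB = 0xBB.

0xBB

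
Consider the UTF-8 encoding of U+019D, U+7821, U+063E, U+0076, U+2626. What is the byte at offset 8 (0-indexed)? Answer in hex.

0xE2

U+019D → 2-byte form C6 9D at offsets 0–1.
U+7821 → 3-byte form E7 A0 A1 at offsets 2–4.
U+063E → 2-byte form D8 BE at offsets 5–6.
U+0076 → 1-byte form 76 at offsets 7–7.
U+2626 → 3-byte form E2 98 A6 at offsets 8–10.
Offset 8 falls in char 5's range; it's byte 1 of E2 98 A6 = 0xE2.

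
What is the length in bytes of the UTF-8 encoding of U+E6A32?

4

U+E6A32 = 0xE6A32. UTF-8 uses 1 byte below 0x80, 2 below 0x800, 3 below 0x10000, 4 up to 0x10FFFF. 0xE6A32 is in U+10000–U+10FFFF → 4 bytes.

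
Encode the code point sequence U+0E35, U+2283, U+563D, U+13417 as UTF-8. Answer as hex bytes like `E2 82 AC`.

E0 B8 B5 E2 8A 83 E5 98 BD F0 93 90 97

U+0E35: 3-byte form → E0 B8 B5.
U+2283: 3-byte form → E2 8A 83.
U+563D: 3-byte form → E5 98 BD.
U+13417: 4-byte form → F0 93 90 97.
Concatenated (13 bytes): E0 B8 B5 E2 8A 83 E5 98 BD F0 93 90 97.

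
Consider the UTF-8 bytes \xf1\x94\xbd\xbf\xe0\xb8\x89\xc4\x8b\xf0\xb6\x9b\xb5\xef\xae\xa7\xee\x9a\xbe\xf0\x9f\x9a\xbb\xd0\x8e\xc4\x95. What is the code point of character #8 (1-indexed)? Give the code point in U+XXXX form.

Offset 0: leading byte 0xF1 = 11110001 → 4-byte char #1 = F1 94 BD BF.
Offset 4: leading byte 0xE0 = 11100000 → 3-byte char #2 = E0 B8 89.
Offset 7: leading byte 0xC4 = 11000100 → 2-byte char #3 = C4 8B.
Offset 9: leading byte 0xF0 = 11110000 → 4-byte char #4 = F0 B6 9B B5.
Offset 13: leading byte 0xEF = 11101111 → 3-byte char #5 = EF AE A7.
Offset 16: leading byte 0xEE = 11101110 → 3-byte char #6 = EE 9A BE.
Offset 19: leading byte 0xF0 = 11110000 → 4-byte char #7 = F0 9F 9A BB.
Offset 23: leading byte 0xD0 = 11010000 → 2-byte char #8 = D0 8E.
Leading byte 0xD0 = 11010000 matches 110xxxxx → 2-byte sequence.
Byte 1: 0xD0 = 11010000, payload 10000 (5 bits).
Byte 2: 0x8E = 10001110 (10xxxxxx ✓), payload 001110.
Concatenate: 10000001110 = 0x40E (11 bits → U+040E).

U+040E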